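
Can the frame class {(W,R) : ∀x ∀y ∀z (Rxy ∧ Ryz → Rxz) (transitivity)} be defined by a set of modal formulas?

This is a Sahlqvist condition; the 4 axiom □q → □□q defines it.

Yes, by □q → □□q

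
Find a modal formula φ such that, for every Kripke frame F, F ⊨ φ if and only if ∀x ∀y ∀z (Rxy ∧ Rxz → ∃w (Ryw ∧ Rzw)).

The condition is convergence. The .2 schema ◇□s → □◇s defines it.
Suppose ◇□s→□◇s is valid. Take Rxy, Rxz and set V(s)={w : Ryw}. Then □s at y so ◇□s at x, so □◇s at x, so ◇s at z, giving w with Rzw and Ryw.

◇□s → □◇s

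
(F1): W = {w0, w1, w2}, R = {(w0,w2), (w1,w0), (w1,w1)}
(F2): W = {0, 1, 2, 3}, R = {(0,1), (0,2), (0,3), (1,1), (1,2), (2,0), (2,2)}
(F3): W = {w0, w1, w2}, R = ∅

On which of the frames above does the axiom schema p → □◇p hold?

Frame correspondent (Sahlqvist): ∀x ∀y (Rxy → Ryx) — i.e. symmetry.
(F1): fails — Rw0w2 but not Rw2w0.
(F2): fails — R12 but not R21.
(F3): satisfies the condition.
Valid on: (F3).

(F3)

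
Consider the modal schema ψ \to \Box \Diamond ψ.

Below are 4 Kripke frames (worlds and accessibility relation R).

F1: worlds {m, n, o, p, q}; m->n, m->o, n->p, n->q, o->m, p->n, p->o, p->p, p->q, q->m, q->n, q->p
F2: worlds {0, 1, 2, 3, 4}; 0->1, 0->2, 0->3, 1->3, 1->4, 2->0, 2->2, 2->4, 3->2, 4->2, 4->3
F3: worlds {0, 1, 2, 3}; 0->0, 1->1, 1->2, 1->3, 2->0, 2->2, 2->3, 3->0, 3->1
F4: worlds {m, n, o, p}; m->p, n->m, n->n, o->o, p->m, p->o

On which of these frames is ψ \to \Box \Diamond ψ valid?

none

This is the axiom for symmetry; its first-order frame correspondent is \forall x \forall y (Rxy \to Ryx).
F1: fails — Rpo but not Rop.
F2: fails — R32 but not R23.
F3: fails — R12 but not R21.
F4: fails — Rpo but not Rop.
Valid on no frame.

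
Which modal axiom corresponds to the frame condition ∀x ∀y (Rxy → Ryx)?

q → □◇q

The condition is symmetry. The B schema q → □◇q defines it.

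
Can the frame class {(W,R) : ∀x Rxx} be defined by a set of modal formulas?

Yes: it is reflexivity, defined by the T schema □r → r.
Suppose □r→r is valid. At any x set V(r)={w : Rxw}. Then □r holds at x, so r holds at x, i.e. Rxx.

Yes, by □r → r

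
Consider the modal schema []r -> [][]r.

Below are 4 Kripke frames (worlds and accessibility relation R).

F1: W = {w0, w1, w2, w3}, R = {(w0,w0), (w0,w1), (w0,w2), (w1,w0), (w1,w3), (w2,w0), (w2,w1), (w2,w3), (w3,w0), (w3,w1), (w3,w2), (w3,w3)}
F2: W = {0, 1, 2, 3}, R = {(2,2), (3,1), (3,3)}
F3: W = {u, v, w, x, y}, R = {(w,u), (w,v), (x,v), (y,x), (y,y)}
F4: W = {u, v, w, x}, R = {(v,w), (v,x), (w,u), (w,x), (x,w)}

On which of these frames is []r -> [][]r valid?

F2

This is the axiom for transitivity; its first-order frame correspondent is forall x forall y forall z (Rxy & Ryz -> Rxz).
F1: fails — Rw1w0 and Rw0w1 but not Rw1w1.
F2: ✓.
F3: fails — Ryx and Rxv but not Ryv.
F4: fails — Rxw and Rwu but not Rxu.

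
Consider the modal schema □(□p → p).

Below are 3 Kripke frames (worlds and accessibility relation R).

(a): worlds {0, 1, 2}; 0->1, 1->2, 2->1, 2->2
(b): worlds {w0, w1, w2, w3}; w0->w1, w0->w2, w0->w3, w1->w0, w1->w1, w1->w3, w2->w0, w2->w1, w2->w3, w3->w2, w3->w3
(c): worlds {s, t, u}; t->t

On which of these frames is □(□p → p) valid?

Frame correspondent (Sahlqvist): ∀x ∀y (Rxy → Ryy) — i.e. shift-reflexivity.
(a): fails — R01 but not R11.
(b): fails — Rw1w0 but not Rw0w0.
(c): ✓.
Valid on: (c).

(c)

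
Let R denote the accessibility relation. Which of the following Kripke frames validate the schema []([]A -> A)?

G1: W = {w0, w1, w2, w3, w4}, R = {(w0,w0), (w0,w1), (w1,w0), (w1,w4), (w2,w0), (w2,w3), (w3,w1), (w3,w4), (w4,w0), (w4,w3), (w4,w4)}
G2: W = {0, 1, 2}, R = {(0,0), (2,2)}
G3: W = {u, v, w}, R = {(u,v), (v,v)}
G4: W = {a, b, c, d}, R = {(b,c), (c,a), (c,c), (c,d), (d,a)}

Frame correspondent (Sahlqvist): forall x forall y (Rxy -> Ryy) — i.e. shift-reflexivity.
G1: fails — Rw3w1 but not Rw1w1.
G2: holds.
G3: holds.
G4: fails — Rcd but not Rdd.
Valid on: G2, G3.

G2, G3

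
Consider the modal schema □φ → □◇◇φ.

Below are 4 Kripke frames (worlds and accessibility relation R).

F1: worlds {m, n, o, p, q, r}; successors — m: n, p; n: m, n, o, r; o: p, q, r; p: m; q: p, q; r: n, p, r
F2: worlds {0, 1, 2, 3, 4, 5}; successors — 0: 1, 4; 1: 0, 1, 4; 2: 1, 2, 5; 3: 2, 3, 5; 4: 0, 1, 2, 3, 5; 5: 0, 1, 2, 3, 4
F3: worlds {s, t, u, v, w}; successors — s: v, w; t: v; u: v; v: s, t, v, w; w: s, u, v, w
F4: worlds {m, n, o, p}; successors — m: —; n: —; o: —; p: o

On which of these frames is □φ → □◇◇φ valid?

This is the axiom for a generalized confluence (Geach) condition; its first-order frame correspondent is ∀x ∀z (xRz → ∃w (xRw ∧ zR²w)).
F1: ✓.
F2: ✓.
F3: ✓.
F4: fails — pRo but no w with pRw and oR²w.

F1, F2, F3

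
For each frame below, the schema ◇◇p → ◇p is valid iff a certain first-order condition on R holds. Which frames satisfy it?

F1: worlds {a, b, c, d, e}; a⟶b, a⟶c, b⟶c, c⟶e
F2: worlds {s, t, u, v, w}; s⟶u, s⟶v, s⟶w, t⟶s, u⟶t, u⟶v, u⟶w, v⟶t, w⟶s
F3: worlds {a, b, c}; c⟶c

F3

Frame correspondent (Sahlqvist): ∀x ∀y ∀z (Rxy ∧ Ryz → Rxz) — i.e. transitivity.
F1: fails — Rac and Rce but not Rae.
F2: fails — Ruw and Rws but not Rus.
F3: satisfies the condition.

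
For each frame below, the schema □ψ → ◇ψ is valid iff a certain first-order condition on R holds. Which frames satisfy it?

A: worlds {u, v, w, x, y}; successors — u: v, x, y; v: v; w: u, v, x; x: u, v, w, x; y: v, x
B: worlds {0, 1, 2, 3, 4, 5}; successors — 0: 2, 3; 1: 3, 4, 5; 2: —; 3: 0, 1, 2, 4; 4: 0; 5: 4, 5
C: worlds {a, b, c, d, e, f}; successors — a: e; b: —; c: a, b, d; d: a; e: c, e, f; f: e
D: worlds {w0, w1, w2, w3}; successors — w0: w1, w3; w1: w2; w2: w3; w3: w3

A, D

The schema corresponds to seriality: ∀x ∃y Rxy.
A: ✓.
B: fails — world 2 has no successor.
C: fails — world b has no successor.
D: ✓.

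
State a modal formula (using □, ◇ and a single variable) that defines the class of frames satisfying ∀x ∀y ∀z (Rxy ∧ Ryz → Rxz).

This is transitivity; the standard corresponding axiom is 4: □p → □□p.
Suppose □p→□□p is valid. Take Rxy, Ryz and set V(p)={w : Rxw}. Then □p at x, so □□p at x, so □p at y, so p at z, i.e. Rxz.

□p → □□p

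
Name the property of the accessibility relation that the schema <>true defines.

This schema is equivalent to the D axiom □q → ◇q.
Its frame correspondent is seriality — forall x exists y Rxy.

seriality: forall x exists y Rxy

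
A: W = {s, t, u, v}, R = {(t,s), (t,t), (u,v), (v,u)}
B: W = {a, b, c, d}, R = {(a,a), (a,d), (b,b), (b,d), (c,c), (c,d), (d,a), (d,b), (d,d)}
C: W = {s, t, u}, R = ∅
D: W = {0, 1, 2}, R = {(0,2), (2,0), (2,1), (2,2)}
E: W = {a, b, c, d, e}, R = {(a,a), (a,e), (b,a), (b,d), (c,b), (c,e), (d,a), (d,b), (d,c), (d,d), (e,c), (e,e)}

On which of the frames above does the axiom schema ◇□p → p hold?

The schema corresponds to symmetry: ∀x ∀y (Rxy → Ryx).
A: fails — Rts but not Rst.
B: fails — Rcd but not Rdc.
C: condition met.
D: fails — R21 but not R12.
E: fails — Rdc but not Rcd.

C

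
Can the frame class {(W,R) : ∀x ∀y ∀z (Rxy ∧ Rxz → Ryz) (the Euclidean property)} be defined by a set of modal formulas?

Yes: it is the Euclidean property, defined by the 5 schema ◇q → □◇q.

Definable; ◇q → □◇q defines it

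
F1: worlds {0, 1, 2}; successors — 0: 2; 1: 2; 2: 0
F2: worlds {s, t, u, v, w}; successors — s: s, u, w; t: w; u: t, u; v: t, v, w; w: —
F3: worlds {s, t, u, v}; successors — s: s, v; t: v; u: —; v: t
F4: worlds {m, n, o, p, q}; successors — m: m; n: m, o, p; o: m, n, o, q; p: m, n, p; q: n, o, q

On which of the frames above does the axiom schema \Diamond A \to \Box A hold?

Frame correspondent (Sahlqvist): \forall x \forall y \forall z (Rxy \wedge Rxz \to y = z) — i.e. partial functionality.
F1: ✓.
F2: fails — s sees both s and u.
F3: fails — s sees both s and v.
F4: fails — n sees both m and o.
Valid on: F1.

F1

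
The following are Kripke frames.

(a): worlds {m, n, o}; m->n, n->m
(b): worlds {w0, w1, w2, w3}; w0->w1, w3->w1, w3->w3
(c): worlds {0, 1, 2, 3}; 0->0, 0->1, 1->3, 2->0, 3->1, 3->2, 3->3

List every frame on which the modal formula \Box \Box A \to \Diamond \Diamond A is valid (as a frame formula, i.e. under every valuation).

(c)

This is the axiom for a generalized confluence (Geach) condition; its first-order frame correspondent is \forall x \exists w (x R^2 w \wedge x R^2 w).
(a): fails — at o but no w with oR²w and oR²w.
(b): fails — at w0 but no w with w0R²w and w0R²w.
(c): holds.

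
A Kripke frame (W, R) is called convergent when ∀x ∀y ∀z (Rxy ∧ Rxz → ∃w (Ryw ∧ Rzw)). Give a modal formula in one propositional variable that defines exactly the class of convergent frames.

The condition is convergence. The .2 schema ◇□p → □◇p defines it.
Suppose ◇□p→□◇p is valid. Take Rxy, Rxz and set V(p)={w : Ryw}. Then □p at y so ◇□p at x, so □◇p at x, so ◇p at z, giving w with Rzw and Ryw.

◇□p → □◇p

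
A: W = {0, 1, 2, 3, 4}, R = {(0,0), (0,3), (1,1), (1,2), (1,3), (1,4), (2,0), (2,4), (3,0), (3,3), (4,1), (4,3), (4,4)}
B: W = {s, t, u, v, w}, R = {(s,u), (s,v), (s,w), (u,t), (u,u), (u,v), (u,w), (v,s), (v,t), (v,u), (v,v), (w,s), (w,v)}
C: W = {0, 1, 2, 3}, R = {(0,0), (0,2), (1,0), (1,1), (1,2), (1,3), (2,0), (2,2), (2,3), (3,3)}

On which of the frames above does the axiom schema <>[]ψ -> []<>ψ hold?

Frame correspondent (Sahlqvist): forall x forall y forall z (Rxy & Rxz -> exists w (Ryw & Rzw)) — i.e. convergence.
A: holds.
B: fails — Ruv and Rut but v and t have no common successor.
C: fails — R10 and R13 but 0 and 3 have no common successor.
Valid on: A.

A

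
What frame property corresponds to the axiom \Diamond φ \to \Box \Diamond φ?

the Euclidean property: \forall x \forall y \forall z (Rxy \wedge Rxz \to Ryz)

Suppose ◇φ→□◇φ is valid. Take Rxy, Rxz and set V(φ)={y}. Then ◇φ at x, so □◇φ at x, so ◇φ at z, so some w with Rzw has φ; w=y, i.e. Rzy. By symmetry of the argument, Ryz.
Conversely, on a frame with the Euclidean property the schema holds at every world under every valuation.
So the correspondent is the Euclidean property.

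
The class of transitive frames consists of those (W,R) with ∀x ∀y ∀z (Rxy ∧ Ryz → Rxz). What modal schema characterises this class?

□s → □□s

This is transitivity; the standard corresponding axiom is 4: □s → □□s.
Suppose □s→□□s is valid. Take Rxy, Ryz and set V(s)={w : Rxw}. Then □s at x, so □□s at x, so □s at y, so s at z, i.e. Rxz.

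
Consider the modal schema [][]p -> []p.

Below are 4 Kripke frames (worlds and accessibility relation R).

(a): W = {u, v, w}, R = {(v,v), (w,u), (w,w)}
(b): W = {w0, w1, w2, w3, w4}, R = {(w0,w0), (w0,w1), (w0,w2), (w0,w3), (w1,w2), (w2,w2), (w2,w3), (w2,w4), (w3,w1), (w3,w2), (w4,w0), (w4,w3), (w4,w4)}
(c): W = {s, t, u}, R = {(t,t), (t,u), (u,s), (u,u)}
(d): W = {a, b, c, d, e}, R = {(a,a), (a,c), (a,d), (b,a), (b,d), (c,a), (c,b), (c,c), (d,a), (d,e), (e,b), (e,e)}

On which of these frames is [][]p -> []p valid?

(a), (c), (d)

This is the axiom for density; its first-order frame correspondent is forall x forall y (Rxy -> exists z (Rxz & Rzy)).
(a): ✓.
(b): fails — Rw3w1 but no z with Rw3z and Rzw1.
(c): ✓.
(d): ✓.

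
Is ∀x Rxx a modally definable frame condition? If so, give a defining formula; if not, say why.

Definable; □p → p defines it

The condition is reflexivity. A defining modal formula is □p → p.
Suppose □p→p is valid. At any x set V(p)={w : Rxw}. Then □p holds at x, so p holds at x, i.e. Rxx.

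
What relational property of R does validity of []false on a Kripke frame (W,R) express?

emptiness of R: forall x forall y ~Rxy

□⊥ is valid iff no world has any successor (otherwise □⊥ fails at any world with one).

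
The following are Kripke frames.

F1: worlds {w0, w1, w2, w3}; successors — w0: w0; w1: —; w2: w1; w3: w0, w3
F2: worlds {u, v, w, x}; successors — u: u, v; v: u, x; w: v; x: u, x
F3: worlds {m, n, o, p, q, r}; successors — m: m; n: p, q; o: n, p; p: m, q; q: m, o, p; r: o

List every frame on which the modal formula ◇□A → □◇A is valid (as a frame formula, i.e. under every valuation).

This is the axiom for convergence; its first-order frame correspondent is ∀x ∀y ∀z (Rxy ∧ Rxz → ∃w (Ryw ∧ Rzw)).
F1: fails — Rw2w1 and Rw2w1 but w1 and w1 have no common successor.
F2: holds.
F3: fails — Rqp and Rqo but p and o have no common successor.

F2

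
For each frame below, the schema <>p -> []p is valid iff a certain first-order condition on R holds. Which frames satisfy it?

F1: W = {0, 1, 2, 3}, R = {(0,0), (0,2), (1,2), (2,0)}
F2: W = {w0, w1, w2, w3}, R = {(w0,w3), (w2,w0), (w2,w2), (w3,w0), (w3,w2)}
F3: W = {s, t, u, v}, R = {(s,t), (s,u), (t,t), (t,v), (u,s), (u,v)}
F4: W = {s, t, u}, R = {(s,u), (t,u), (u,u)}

F4

Frame correspondent (Sahlqvist): forall x forall y forall z (Rxy & Rxz -> y = z) — i.e. partial functionality.
F1: fails — 0 sees both 0 and 2.
F2: fails — w2 sees both w0 and w2.
F3: fails — s sees both t and u.
F4: satisfies the condition.
Valid on: F4.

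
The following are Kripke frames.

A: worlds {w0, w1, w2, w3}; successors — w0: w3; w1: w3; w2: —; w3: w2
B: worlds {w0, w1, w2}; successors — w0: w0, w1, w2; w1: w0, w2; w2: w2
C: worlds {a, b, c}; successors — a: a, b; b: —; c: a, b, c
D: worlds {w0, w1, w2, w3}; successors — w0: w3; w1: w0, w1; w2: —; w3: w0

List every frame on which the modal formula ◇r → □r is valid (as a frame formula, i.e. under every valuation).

Frame correspondent (Sahlqvist): ∀x ∀y ∀z (Rxy ∧ Rxz → y = z) — i.e. partial functionality.
A: satisfies the condition.
B: fails — w0 sees both w0 and w1.
C: fails — a sees both a and b.
D: fails — w1 sees both w0 and w1.

A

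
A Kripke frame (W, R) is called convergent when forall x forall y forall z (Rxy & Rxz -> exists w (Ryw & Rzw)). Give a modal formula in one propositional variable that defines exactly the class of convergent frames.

A defining formula is ◇□p → □◇p (the .2 axiom).
Suppose ◇□p→□◇p is valid. Take Rxy, Rxz and set V(p)={w : Ryw}. Then □p at y so ◇□p at x, so □◇p at x, so ◇p at z, giving w with Rzw and Ryw.

◇□p → □◇p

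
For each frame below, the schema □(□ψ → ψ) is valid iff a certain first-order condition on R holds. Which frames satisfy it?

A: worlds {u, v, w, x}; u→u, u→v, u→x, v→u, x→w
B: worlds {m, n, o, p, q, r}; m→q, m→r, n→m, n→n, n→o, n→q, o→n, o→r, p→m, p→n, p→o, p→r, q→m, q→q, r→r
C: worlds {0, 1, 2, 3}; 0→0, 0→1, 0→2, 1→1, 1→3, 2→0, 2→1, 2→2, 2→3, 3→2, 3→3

Frame correspondent (Sahlqvist): ∀x ∀y (Rxy → Ryy) — i.e. shift-reflexivity.
A: fails — Ruv but not Rvv.
B: fails — Rpm but not Rmm.
C: satisfies the condition.

C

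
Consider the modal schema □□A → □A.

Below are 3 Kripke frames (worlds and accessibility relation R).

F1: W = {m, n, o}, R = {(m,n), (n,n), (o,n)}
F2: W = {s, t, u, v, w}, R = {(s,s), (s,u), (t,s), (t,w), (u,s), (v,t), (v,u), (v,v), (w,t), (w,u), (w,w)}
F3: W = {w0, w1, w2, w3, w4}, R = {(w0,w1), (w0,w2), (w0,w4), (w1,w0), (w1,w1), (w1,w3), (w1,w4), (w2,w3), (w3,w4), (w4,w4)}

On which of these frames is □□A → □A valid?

Frame correspondent (Sahlqvist): ∀x ∀y (Rxy → ∃z (Rxz ∧ Rzy)) — i.e. density.
F1: satisfies the condition.
F2: satisfies the condition.
F3: fails — Rw0w2 but no z with Rw0z and Rzw2.

F1, F2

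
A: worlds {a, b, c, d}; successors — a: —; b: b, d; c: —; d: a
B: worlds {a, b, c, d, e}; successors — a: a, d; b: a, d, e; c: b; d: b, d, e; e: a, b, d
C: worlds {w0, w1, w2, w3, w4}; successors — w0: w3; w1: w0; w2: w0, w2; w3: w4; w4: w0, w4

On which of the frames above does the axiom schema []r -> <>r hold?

B, C

This is the axiom for seriality; its first-order frame correspondent is forall x exists y Rxy.
A: fails — world a has no successor.
B: condition met.
C: condition met.
Valid on: B, C.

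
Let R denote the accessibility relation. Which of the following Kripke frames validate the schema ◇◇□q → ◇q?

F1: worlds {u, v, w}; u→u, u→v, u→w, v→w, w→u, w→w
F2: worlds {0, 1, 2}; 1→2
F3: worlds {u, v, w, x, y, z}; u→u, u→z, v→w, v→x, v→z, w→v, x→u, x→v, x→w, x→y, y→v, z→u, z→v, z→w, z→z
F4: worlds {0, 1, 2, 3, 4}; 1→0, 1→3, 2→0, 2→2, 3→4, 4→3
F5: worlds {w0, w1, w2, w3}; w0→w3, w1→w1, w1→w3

F1, F2

The schema corresponds to a generalized confluence (Geach) condition: ∀x ∀y (xR²y → ∃w (yRw ∧ xRw)).
F1: holds.
F2: holds.
F3: fails — uR²w but no t with wRt and uRt.
F4: fails — 2R²0 but no w with 0Rw and 2Rw.
F5: fails — w1R²w3 but no w with w3Rw and w1Rw.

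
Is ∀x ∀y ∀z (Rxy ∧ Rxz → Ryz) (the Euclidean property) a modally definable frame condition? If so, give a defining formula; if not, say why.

This is a Sahlqvist condition; the 5 axiom ◇q → □◇q defines it.

Definable; ◇q → □◇q defines it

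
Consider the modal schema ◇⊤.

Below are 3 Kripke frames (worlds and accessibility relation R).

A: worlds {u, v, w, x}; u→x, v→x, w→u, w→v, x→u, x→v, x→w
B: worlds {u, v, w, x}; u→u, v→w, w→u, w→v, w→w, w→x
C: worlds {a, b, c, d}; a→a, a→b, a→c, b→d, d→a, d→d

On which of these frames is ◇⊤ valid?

This is the axiom for seriality; its first-order frame correspondent is ∀x ∃y Rxy.
A: ✓.
B: fails — world x has no successor.
C: fails — world c has no successor.

A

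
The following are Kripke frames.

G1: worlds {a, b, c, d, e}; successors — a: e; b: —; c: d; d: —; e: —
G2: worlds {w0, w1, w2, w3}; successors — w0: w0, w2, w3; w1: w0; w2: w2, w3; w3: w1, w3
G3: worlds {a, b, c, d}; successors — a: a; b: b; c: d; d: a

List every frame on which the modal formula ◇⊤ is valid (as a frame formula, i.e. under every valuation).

G2, G3

The schema corresponds to seriality: ∀x ∃y Rxy.
G1: fails — world b has no successor.
G2: condition met.
G3: condition met.
Valid on: G2, G3.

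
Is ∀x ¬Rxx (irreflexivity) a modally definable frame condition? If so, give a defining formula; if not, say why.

If a class were modally definable it would be closed under surjective bounded morphisms (Goldblatt–Thomason).
The 4-cycle (worlds s,t,u,v with s→t→u→v→s) is irreflexive, and the map sending every world to a single reflexive point • is a surjective bounded morphism (forth: every edge maps to (•,•); back: every world has a successor). So any modal formula valid on the 4-cycle is also valid on the reflexive point, which is not irreflexive.
So no modal formula (or set of formulas) defines exactly the irreflexive frames.

Not modally definable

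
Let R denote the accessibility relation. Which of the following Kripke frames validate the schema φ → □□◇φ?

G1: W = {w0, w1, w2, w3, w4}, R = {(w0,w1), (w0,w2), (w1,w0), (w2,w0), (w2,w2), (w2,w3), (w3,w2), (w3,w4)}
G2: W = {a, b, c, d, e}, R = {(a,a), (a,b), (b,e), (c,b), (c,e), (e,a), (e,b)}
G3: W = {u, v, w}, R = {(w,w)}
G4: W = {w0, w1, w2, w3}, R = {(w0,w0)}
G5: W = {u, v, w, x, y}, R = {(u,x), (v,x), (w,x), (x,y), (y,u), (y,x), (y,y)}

Frame correspondent (Sahlqvist): ∀x ∀z (xR²z → ∃w (x = w ∧ zRw)) — i.e. a generalized confluence (Geach) condition.
G1: fails — w0R²w0 but no w with w0=w and w0Rw.
G2: fails — aR²b but no w with a=w and bRw.
G3: satisfies the condition.
G4: satisfies the condition.
G5: fails — vR²y but no t with v=t and yRt.
Valid on: G3, G4.

G3, G4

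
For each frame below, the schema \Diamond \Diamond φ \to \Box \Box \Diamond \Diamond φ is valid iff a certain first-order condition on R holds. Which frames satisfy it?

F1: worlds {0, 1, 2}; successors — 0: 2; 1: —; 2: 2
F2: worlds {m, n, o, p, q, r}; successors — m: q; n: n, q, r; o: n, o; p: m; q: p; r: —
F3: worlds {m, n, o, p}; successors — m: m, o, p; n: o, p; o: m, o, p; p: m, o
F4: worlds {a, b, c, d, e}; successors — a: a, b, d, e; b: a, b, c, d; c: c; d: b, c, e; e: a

F1, F3

The schema corresponds to a generalized confluence (Geach) condition: \forall x \forall y \forall z ((x R^2 y \wedge x R^2 z) \to \exists w (y = w \wedge z R^2 w)).
F1: ✓.
F2: fails — mR²p, mR²p but no w with p=w and pR²w.
F3: ✓.
F4: fails — aR²a, aR²c but no w with a=w and cR²w.
Valid on: F1, F3.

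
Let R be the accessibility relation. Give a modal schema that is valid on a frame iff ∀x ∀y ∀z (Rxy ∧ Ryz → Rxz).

The condition is transitivity. The 4 schema □ψ → □□ψ defines it.
Suppose □ψ→□□ψ is valid. Take Rxy, Ryz and set V(ψ)={w : Rxw}. Then □ψ at x, so □□ψ at x, so □ψ at y, so ψ at z, i.e. Rxz.

□ψ → □□ψ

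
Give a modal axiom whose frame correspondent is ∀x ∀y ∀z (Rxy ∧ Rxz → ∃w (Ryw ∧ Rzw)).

◇□q → □◇q

This is convergence; the standard corresponding axiom is .2: ◇□q → □◇q.
Suppose ◇□q→□◇q is valid. Take Rxy, Rxz and set V(q)={w : Ryw}. Then □q at y so ◇□q at x, so □◇q at x, so ◇q at z, giving w with Rzw and Ryw.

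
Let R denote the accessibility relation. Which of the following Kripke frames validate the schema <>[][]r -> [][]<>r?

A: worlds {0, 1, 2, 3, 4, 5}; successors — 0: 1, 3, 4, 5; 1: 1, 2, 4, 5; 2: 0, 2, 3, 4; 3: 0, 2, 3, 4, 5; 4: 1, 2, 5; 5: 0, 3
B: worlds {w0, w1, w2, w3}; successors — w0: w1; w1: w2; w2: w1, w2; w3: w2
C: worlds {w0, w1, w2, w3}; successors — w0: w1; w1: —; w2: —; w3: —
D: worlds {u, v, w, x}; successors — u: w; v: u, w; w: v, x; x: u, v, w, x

A, B, C

Frame correspondent (Sahlqvist): forall x forall y forall z ((xRy & x R^2 z) -> exists w (y R^2 w & zRw)) — i.e. a generalized confluence (Geach) condition.
A: satisfies the condition.
B: satisfies the condition.
C: satisfies the condition.
D: fails — vRu, vR²v but no t with uR²t and vRt.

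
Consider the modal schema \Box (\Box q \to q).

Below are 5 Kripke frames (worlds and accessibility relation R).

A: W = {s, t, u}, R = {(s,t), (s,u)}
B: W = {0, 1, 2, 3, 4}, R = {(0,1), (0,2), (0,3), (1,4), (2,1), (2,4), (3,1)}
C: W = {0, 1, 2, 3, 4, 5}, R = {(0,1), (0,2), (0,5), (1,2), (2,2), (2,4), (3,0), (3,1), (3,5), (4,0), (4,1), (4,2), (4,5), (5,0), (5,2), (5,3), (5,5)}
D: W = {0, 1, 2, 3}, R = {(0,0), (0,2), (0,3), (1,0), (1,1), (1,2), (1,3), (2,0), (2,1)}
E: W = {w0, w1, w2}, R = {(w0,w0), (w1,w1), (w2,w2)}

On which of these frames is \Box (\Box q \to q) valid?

The schema corresponds to shift-reflexivity: \forall x \forall y (Rxy \to Ryy).
A: fails — Rsu but not Ruu.
B: fails — R02 but not R22.
C: fails — R01 but not R11.
D: fails — R02 but not R22.
E: holds.

E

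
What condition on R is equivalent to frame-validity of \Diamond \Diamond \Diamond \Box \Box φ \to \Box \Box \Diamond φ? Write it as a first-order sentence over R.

This is a Sahlqvist (Geach-type) schema ◇^3□^2φ → □^2◇^1φ.
First-order correspondent: \forall x \forall y \forall z ((x R^3 y \wedge x R^2 z) \to \exists w (y R^2 w \wedge zRw)).

\forall x \forall y \forall z ((x R^3 y \wedge x R^2 z) \to \exists w (y R^2 w \wedge zRw))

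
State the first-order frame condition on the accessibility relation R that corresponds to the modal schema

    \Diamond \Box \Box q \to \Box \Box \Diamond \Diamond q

This is a Sahlqvist (Geach-type) schema ◇^1□^2q → □^2◇^2q.
Minimal-valuation argument: fix x; take any y with xR^1y and any z with xR^2z. Set V(q) to the set of worlds R-reachable from y in exactly 2 steps. Then □^2q holds at y, so the antecedent holds at x; validity forces ◇^2q at z, giving a w with zR^2w and yR^2w.
First-order correspondent: \forall x \forall y \forall z ((xRy \wedge x R^2 z) \to \exists w (y R^2 w \wedge z R^2 w)).

\forall x \forall y \forall z ((xRy \wedge x R^2 z) \to \exists w (y R^2 w \wedge z R^2 w))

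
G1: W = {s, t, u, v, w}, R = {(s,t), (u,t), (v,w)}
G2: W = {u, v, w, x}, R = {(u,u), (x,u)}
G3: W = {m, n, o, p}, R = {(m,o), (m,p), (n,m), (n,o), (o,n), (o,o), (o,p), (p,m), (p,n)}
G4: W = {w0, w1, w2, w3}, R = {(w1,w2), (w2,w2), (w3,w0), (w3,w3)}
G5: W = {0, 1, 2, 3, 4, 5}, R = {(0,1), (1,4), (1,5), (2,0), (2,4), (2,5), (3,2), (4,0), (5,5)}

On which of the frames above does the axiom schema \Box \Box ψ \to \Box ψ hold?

Frame correspondent (Sahlqvist): \forall x \forall y (Rxy \to \exists z (Rxz \wedge Rzy)) — i.e. density.
G1: fails — Rut but no z with Ruz and Rzt.
G2: satisfies the condition.
G3: fails — Rpn but no z with Rpz and Rzn.
G4: satisfies the condition.
G5: fails — R32 but no z with R3z and Rz2.
Valid on: G2, G4.

G2, G4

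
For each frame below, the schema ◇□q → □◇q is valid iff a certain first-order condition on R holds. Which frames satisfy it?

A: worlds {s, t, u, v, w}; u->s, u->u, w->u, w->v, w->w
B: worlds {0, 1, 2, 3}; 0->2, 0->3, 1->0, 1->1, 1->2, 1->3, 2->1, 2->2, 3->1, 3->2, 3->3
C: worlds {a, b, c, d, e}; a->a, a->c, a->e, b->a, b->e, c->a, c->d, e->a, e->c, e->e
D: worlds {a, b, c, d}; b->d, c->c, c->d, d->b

B

Frame correspondent (Sahlqvist): ∀x ∀y ∀z (Rxy ∧ Rxz → ∃w (Ryw ∧ Rzw)) — i.e. convergence.
A: fails — Ruu and Rus but u and s have no common successor.
B: ✓.
C: fails — Rcd and Rcd but d and d have no common successor.
D: fails — Rcc and Rcd but c and d have no common successor.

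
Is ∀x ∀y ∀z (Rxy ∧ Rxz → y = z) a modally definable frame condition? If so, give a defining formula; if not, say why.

The condition is partial functionality. A defining modal formula is ◇q → □q.

Yes, by ◇q → □q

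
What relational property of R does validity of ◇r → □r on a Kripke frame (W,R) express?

Suppose ◇r→□r is valid. Take Rxy, Rxz and set V(r)={y}. Then ◇r at x, so □r at x, so r at z, i.e. z=y.

Partial functionality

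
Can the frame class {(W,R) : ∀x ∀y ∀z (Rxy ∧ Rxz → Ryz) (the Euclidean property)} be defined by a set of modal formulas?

Yes: it is the Euclidean property, defined by the 5 schema ◇p → □◇p.
Suppose ◇p→□◇p is valid. Take Rxy, Rxz and set V(p)={y}. Then ◇p at x, so □◇p at x, so ◇p at z, so some w with Rzw has p; w=y, i.e. Rzy. By symmetry of the argument, Ryz.

Definable; ◇p → □◇p defines it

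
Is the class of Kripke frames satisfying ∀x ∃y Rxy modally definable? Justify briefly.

Yes, by □r → ◇r

Yes: it is seriality, defined by the D schema □r → ◇r.
Suppose □r→◇r is valid. At any x set V(r)=W. Then □r at x, so ◇r at x, so x has a successor.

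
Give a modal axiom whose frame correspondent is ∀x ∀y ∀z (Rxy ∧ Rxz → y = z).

A defining formula is ◇r → □r (the CD axiom).
Suppose ◇r→□r is valid. Take Rxy, Rxz and set V(r)={y}. Then ◇r at x, so □r at x, so r at z, i.e. z=y.

◇r → □r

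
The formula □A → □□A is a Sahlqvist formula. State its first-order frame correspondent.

transitivity: ∀x ∀y ∀z (Rxy ∧ Ryz → Rxz)

Suppose □A→□□A is valid. Take Rxy, Ryz and set V(A)={w : Rxw}. Then □A at x, so □□A at x, so □A at y, so A at z, i.e. Rxz.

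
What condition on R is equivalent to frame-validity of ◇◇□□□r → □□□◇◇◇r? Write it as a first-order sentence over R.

∀x ∀y ∀z ((xR²y ∧ xR³z) → ∃w (yR³w ∧ zR³w))

This is a Sahlqvist (Geach-type) schema ◇^2□^3r → □^3◇^3r.
Minimal-valuation argument: fix x; take any y with xR^2y and any z with xR^3z. Set V(r) to the set of worlds R-reachable from y in exactly 3 steps. Then □^3r holds at y, so the antecedent holds at x; validity forces ◇^3r at z, giving a w with zR^3w and yR^3w.
First-order correspondent: ∀x ∀y ∀z ((xR²y ∧ xR³z) → ∃w (yR³w ∧ zR³w)).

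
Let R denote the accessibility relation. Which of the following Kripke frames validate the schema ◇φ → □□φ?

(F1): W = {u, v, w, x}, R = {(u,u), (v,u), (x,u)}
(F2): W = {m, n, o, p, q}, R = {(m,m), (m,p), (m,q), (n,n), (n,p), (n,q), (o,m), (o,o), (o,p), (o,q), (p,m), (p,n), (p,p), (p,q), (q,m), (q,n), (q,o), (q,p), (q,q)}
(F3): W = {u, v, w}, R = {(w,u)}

Frame correspondent (Sahlqvist): ∀x ∀y ∀z ((xRy ∧ xR²z) → ∃w (y = w ∧ z = w)) — i.e. a generalized confluence (Geach) condition.
(F1): holds.
(F2): fails — mRm, mR²n but m ≠ n.
(F3): holds.

(F1), (F3)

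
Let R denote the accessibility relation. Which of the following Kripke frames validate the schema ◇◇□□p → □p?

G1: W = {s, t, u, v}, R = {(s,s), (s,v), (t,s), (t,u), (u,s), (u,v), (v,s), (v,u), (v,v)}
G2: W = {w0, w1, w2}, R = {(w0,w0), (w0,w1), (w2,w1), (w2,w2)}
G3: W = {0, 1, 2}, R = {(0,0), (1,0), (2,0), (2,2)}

G1

This is the axiom for a generalized confluence (Geach) condition; its first-order frame correspondent is ∀x ∀y ∀z ((xR²y ∧ xRz) → ∃w (yR²w ∧ z = w)).
G1: condition met.
G2: fails — w0R²w1, w0Rw0 but no w with w1R²w and w0=w.
G3: fails — 2R²0, 2R2 but no w with 0R²w and 2=w.
Valid on: G1.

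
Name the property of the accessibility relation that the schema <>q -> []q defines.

This is the CD axiom.
It corresponds to partial functionality: forall x forall y forall z (Rxy & Rxz -> y = z).

partial functionality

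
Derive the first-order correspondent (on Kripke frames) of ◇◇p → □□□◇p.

This is a Sahlqvist (Geach-type) schema ◇^2□^0p → □^3◇^1p.
Minimal-valuation argument: fix x; take any y with xR^2y and any z with xR^3z. Set V(p) to the set of worlds R-reachable from y in exactly 0 steps. Then □^0p holds at y, so the antecedent holds at x; validity forces ◇^1p at z, giving a w with zR^1w and yR^0w.
First-order correspondent: ∀x ∀y ∀z ((xR²y ∧ xR³z) → ∃w (y = w ∧ zRw)).

∀x ∀y ∀z ((xR²y ∧ xR³z) → ∃w (y = w ∧ zRw))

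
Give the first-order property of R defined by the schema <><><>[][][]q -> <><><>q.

This is a Sahlqvist (Geach-type) schema ◇^3□^3q → □^0◇^3q.
Minimal-valuation argument: fix x; take any y with xR^3y and any z with xR^0z. Set V(q) to the set of worlds R-reachable from y in exactly 3 steps. Then □^3q holds at y, so the antecedent holds at x; validity forces ◇^3q at z, giving a w with zR^3w and yR^3w.
First-order correspondent: forall x forall y (x R^3 y -> exists w (y R^3 w & x R^3 w)).

forall x forall y (x R^3 y -> exists w (y R^3 w & x R^3 w))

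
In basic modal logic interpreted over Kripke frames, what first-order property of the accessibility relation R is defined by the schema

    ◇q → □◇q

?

Suppose ◇q→□◇q is valid. Take Rxy, Rxz and set V(q)={y}. Then ◇q at x, so □◇q at x, so ◇q at z, so some w with Rzw has q; w=y, i.e. Rzy. By symmetry of the argument, Ryz.

The Euclidean property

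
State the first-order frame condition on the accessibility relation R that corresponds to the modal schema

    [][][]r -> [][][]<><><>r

forall x forall z (x R^3 z -> exists w (x R^3 w & z R^3 w))

This is a Sahlqvist (Geach-type) schema ◇^0□^3r → □^3◇^3r.
First-order correspondent: forall x forall z (x R^3 z -> exists w (x R^3 w & z R^3 w)).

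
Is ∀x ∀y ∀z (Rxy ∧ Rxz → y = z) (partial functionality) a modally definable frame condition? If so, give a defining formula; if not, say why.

The condition is partial functionality. A defining modal formula is ◇q → □q.
Suppose ◇q→□q is valid. Take Rxy, Rxz and set V(q)={y}. Then ◇q at x, so □q at x, so q at z, i.e. z=y.

Definable; ◇q → □q defines it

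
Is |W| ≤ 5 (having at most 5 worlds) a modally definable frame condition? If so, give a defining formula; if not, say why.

No

Modal frame validity is preserved under disjoint unions.
Any modal formula valid on each of 6 disjoint one-world frames is valid on their disjoint union (validity is preserved under disjoint unions). Each one-world frame has |W|=1≤5, but the union has |W|=6.
Hence having at most 5 worlds is not modally definable.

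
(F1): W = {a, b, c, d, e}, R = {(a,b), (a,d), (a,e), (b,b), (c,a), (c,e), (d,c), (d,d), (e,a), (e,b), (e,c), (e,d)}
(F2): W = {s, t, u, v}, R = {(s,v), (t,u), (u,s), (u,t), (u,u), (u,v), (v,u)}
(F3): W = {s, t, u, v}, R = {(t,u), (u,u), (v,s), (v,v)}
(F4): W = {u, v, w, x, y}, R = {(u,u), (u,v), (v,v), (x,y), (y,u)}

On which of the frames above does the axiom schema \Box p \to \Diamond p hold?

This is the axiom for seriality; its first-order frame correspondent is \forall x \exists y Rxy.
(F1): ✓.
(F2): ✓.
(F3): fails — world s has no successor.
(F4): fails — world w has no successor.
Valid on: (F1), (F2).

(F1), (F2)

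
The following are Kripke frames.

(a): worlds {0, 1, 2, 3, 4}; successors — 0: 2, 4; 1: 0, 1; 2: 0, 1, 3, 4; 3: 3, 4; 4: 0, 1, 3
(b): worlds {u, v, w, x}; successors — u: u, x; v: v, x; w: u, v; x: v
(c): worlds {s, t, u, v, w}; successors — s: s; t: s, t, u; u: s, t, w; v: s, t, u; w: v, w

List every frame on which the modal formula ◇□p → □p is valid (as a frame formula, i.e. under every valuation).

none

Frame correspondent (Sahlqvist): ∀x ∀y ∀z (Rxy ∧ Rxz → Ryz) — i.e. the Euclidean property.
(a): fails — R02 and R02 but not R22.
(b): fails — Rux and Ruu but not Rxu.
(c): fails — Rts and Rtt but not Rst.
Valid on no frame.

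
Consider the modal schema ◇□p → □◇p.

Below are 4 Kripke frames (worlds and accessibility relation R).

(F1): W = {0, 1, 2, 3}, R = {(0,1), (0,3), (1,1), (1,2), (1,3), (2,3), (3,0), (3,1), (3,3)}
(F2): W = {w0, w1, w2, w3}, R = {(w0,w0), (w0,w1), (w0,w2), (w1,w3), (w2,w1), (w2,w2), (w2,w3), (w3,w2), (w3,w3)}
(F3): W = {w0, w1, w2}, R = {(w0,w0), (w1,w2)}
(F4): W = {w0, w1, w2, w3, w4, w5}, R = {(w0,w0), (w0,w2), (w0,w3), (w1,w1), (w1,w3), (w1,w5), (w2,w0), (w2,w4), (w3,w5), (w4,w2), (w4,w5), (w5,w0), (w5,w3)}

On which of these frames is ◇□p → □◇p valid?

(F1)

The schema corresponds to convergence: ∀x ∀y ∀z (Rxy ∧ Rxz → ∃w (Ryw ∧ Rzw)).
(F1): ✓.
(F2): fails — Rw0w1 and Rw0w0 but w1 and w0 have no common successor.
(F3): fails — Rw1w2 and Rw1w2 but w2 and w2 have no common successor.
(F4): fails — Rw0w2 and Rw0w3 but w2 and w3 have no common successor.
Valid on: (F1).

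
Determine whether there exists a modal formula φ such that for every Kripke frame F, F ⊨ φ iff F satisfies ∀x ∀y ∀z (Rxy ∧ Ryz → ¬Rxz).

Modal frame validity is preserved under surjective bounded morphisms.
The 7-cycle (worlds a,b,c,d,e,f,g with a→b→c→d→e→f→g→a) is intransitive. Mapping every world to a single reflexive point • is a surjective bounded morphism; the reflexive point is not intransitive (R••∧R•• but R••).
Hence intransitivity is not modally definable.

No — not modally definable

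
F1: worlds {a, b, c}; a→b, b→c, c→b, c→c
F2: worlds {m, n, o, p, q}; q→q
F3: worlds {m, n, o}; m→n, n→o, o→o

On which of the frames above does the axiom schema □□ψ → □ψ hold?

This is the axiom for density; its first-order frame correspondent is ∀x ∀y (Rxy → ∃z (Rxz ∧ Rzy)).
F1: fails — Rab but no z with Raz and Rzb.
F2: satisfies the condition.
F3: fails — Rmn but no z with Rmz and Rzn.
Valid on: F2.

F2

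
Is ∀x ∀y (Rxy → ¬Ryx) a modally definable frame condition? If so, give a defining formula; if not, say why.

Any modally definable frame class is closed under surjective bounded morphisms.
The 5-cycle (worlds a,b,c,d,e with a→b→c→d→e→a) is asymmetric. Mapping every world to a single reflexive point • is a surjective bounded morphism, and the reflexive point is not asymmetric (R•• but asymmetry requires ¬R••).
So the class is not modally definable.

Not definable by any modal formula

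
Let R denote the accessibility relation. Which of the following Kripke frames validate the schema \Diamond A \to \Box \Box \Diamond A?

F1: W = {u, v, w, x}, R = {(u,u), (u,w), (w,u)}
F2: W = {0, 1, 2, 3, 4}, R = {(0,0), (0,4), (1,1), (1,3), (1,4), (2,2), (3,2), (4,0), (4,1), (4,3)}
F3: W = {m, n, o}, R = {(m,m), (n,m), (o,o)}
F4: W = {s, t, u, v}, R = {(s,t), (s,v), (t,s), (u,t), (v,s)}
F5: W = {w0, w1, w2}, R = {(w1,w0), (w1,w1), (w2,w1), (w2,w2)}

This is the axiom for a generalized confluence (Geach) condition; its first-order frame correspondent is \forall x \forall y \forall z ((xRy \wedge x R^2 z) \to \exists w (y = w \wedge zRw)).
F1: fails — uRw, uR²w but no t with w=t and wRt.
F2: fails — 0R0, 0R²1 but no w with 0=w and 1Rw.
F3: holds.
F4: holds.
F5: fails — w1Rw0, w1R²w0 but no w with w0=w and w0Rw.

F3, F4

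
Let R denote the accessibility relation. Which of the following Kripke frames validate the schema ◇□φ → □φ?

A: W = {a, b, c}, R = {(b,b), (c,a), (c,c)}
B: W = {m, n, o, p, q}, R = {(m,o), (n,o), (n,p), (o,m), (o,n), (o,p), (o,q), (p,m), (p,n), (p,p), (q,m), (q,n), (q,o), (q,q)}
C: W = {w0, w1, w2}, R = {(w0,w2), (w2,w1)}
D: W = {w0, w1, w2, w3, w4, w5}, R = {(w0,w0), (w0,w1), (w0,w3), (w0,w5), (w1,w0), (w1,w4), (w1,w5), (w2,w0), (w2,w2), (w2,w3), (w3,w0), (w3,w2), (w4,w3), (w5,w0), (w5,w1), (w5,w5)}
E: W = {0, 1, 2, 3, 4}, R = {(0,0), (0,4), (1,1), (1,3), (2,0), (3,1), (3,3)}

none

The schema corresponds to the Euclidean property: ∀x ∀y ∀z (Rxy ∧ Rxz → Ryz).
A: fails — Rca and Rca but not Raa.
B: fails — Rmo and Rmo but not Roo.
C: fails — Rw0w2 and Rw0w2 but not Rw2w2.
D: fails — Rw0w5 and Rw0w3 but not Rw5w3.
E: fails — R04 and R00 but not R40.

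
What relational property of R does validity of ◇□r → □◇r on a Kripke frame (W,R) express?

convergence

Suppose ◇□r→□◇r is valid. Take Rxy, Rxz and set V(r)={w : Ryw}. Then □r at y so ◇□r at x, so □◇r at x, so ◇r at z, giving w with Rzw and Ryw.
Conversely, any frame satisfying ∀x ∀y ∀z (Rxy ∧ Rxz → ∃w (Ryw ∧ Rzw)) validates the schema.
So the correspondent is convergence.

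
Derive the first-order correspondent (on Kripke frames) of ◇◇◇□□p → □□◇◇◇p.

∀x ∀y ∀z ((xR³y ∧ xR²z) → ∃w (yR²w ∧ zR³w))

This is a Sahlqvist (Geach-type) schema ◇^3□^2p → □^2◇^3p.
Minimal-valuation argument: fix x; take any y with xR^3y and any z with xR^2z. Set V(p) to the set of worlds R-reachable from y in exactly 2 steps. Then □^2p holds at y, so the antecedent holds at x; validity forces ◇^3p at z, giving a w with zR^3w and yR^2w.
First-order correspondent: ∀x ∀y ∀z ((xR³y ∧ xR²z) → ∃w (yR²w ∧ zR³w)).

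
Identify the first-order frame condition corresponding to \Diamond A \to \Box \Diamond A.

This is the 5 axiom.
It corresponds to the Euclidean property: \forall x \forall y \forall z (Rxy \wedge Rxz \to Ryz).

The Euclidean property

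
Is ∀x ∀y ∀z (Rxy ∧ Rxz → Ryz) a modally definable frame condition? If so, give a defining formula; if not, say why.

Definable; ◇q → □◇q defines it

The condition is the Euclidean property. A defining modal formula is ◇q → □◇q.
Suppose ◇q→□◇q is valid. Take Rxy, Rxz and set V(q)={y}. Then ◇q at x, so □◇q at x, so ◇q at z, so some w with Rzw has q; w=y, i.e. Rzy. By symmetry of the argument, Ryz.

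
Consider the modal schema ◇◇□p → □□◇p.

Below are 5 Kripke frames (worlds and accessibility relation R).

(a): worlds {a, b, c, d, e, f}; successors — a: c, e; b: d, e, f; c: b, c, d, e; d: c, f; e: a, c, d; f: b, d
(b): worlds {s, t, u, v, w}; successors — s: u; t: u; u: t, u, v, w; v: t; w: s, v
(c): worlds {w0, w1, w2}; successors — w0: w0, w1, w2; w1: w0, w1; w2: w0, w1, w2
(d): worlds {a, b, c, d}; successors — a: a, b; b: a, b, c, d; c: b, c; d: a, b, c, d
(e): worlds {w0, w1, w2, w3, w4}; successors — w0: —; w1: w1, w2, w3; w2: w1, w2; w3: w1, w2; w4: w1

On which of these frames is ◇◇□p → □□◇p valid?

(c), (d), (e)

Frame correspondent (Sahlqvist): ∀x ∀y ∀z ((xR²y ∧ xR²z) → ∃w (yRw ∧ zRw)) — i.e. a generalized confluence (Geach) condition.
(a): fails — bR²a, bR²f but no w with aRw and fRw.
(b): fails — sR²t, sR²v but no w* with tRw* and vRw*.
(c): ✓.
(d): ✓.
(e): ✓.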